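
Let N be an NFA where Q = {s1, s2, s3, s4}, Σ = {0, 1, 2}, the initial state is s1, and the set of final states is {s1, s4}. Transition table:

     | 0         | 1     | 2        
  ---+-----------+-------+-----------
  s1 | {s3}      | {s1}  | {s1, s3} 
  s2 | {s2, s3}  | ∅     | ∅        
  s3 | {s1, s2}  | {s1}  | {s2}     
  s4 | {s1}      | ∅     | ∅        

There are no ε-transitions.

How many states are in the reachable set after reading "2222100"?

Start in {s1}.
Read '2': {s1} → {s1, s3}.
Read '2': {s1, s3} → {s1, s2, s3}.
Read '2': {s1, s2, s3} → {s1, s2, s3}.
Read '2': {s1, s2, s3} → {s1, s2, s3}.
Read '1': {s1, s2, s3} → {s1}.
Read '0': {s1} → {s3}.
Read '0': {s3} → {s1, s2}.
That set has 2 states.

2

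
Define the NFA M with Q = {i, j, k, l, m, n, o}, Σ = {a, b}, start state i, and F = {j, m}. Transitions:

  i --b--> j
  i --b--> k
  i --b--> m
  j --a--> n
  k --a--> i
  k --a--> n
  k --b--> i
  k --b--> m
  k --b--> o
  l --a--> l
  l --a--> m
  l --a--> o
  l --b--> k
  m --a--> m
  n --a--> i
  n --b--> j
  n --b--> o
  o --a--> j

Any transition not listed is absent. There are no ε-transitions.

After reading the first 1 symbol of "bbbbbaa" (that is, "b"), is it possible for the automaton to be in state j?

Start in {i}.
Read 'b': {i} → {j, k, m}.
State j is in {j, k, m}.

Yes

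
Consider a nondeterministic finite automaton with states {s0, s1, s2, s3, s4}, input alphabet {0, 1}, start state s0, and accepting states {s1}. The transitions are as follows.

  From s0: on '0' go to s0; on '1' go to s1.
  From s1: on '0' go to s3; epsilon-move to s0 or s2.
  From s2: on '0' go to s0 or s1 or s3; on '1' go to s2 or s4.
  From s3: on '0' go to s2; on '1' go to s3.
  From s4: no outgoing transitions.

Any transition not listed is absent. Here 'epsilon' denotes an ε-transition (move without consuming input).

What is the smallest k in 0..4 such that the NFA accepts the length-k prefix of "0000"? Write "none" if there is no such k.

none

Start in {s0}.
Read '0': s0→{s0}; now {s0}.
Read '0': s0→{s0}; now {s0}.
Read '0': s0→{s0}; now {s0}.
Read '0': s0→{s0}; now {s0}.
No reachable set along the way intersects F.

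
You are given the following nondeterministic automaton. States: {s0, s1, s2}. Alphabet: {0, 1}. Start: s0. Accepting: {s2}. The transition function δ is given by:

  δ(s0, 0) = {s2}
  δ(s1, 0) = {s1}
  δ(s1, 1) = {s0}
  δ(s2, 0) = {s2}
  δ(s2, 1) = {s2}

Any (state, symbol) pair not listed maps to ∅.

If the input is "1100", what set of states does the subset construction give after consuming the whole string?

∅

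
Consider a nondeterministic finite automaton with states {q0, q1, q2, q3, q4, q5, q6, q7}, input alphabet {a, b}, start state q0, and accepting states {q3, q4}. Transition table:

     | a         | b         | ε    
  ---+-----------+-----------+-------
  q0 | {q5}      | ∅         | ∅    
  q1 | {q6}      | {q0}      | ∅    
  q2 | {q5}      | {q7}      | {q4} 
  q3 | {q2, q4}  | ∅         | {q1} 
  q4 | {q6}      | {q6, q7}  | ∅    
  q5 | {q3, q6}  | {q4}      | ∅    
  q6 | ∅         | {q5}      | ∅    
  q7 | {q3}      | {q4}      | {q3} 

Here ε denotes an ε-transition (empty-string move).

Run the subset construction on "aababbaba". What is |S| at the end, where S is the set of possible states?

6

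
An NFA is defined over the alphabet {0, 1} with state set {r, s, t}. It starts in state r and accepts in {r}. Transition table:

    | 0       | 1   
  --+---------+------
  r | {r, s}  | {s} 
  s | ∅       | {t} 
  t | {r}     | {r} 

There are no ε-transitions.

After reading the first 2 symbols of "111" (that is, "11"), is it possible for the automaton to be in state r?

Start in {r}.
Read '1': r→{s}; now {s}.
Read '1': s→{t}; now {t}.
State r is not in {t}.

No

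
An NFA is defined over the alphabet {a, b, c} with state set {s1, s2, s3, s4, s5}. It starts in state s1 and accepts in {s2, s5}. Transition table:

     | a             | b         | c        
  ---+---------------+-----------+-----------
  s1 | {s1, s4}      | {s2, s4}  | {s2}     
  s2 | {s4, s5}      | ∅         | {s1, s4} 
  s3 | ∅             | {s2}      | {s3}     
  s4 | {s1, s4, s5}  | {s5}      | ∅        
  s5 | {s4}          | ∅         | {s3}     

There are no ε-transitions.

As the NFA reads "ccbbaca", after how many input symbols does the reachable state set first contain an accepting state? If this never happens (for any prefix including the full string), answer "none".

Start in {s1}.
Read 'c': s1→{s2}; now {s2}.
None of the earlier sets intersect F, but {s2} does.

1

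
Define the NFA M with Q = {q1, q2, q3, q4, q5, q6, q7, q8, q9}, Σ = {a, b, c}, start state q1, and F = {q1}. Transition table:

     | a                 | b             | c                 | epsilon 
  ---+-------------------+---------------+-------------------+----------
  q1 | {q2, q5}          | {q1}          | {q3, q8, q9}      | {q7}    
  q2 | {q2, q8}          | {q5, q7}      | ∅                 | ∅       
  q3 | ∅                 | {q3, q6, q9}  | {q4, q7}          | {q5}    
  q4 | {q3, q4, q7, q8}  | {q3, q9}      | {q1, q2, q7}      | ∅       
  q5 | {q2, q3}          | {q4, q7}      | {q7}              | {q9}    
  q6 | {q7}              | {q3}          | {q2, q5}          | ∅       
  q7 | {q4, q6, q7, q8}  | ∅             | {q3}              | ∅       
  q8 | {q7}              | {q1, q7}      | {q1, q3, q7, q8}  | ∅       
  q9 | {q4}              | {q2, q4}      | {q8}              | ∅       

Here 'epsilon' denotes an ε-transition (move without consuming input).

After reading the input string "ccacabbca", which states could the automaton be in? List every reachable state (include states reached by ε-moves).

Start: ε-closure({q1}) = {q1, q7}.
Read 'c': q1→{q3, q8, q9}, q7→{q3}; union {q3, q8, q9}; ε-closure = {q3, q5, q8, q9}.
Read 'c': q3→{q4, q7}, q5→{q7}, q8→{q1, q3, q7, q8}, q9→{q8}; union {q1, q3, q4, q7, q8}; ε-closure = {q1, q3, q4, q5, q7, q8, q9}.
Read 'a': q1→{q2, q5}, q3→∅, q4→{q3, q4, q7, q8}, q5→{q2, q3}, q7→{q4, q6, q7, q8}, q8→{q7}, q9→{q4}; union {q2, q3, q4, q5, q6, q7, q8}; ε-closure = {q2, q3, q4, q5, q6, q7, q8, q9}.
Read 'c': q2→∅, q3→{q4, q7}, q4→{q1, q2, q7}, q5→{q7}, q6→{q2, q5}, q7→{q3}, q8→{q1, q3, q7, q8}, q9→{q8}; union {q1, q2, q3, q4, q5, q7, q8}; ε-closure = {q1, q2, q3, q4, q5, q7, q8, q9}.
Read 'a': q1→{q2, q5}, q2→{q2, q8}, q3→∅, q4→{q3, q4, q7, q8}, q5→{q2, q3}, q7→{q4, q6, q7, q8}, q8→{q7}, q9→{q4}; union {q2, q3, q4, q5, q6, q7, q8}; ε-closure = {q2, q3, q4, q5, q6, q7, q8, q9}.
Read 'b': q2→{q5, q7}, q3→{q3, q6, q9}, q4→{q3, q9}, q5→{q4, q7}, q6→{q3}, q7→∅, q8→{q1, q7}, q9→{q2, q4}; now {q1, q2, q3, q4, q5, q6, q7, q9}.
Read 'b': q1→{q1}, q2→{q5, q7}, q3→{q3, q6, q9}, q4→{q3, q9}, q5→{q4, q7}, q6→{q3}, q7→∅, q9→{q2, q4}; now {q1, q2, q3, q4, q5, q6, q7, q9}.
Read 'c': q1→{q3, q8, q9}, q2→∅, q3→{q4, q7}, q4→{q1, q2, q7}, q5→{q7}, q6→{q2, q5}, q7→{q3}, q9→{q8}; now {q1, q2, q3, q4, q5, q7, q8, q9}.
Read 'a': q1→{q2, q5}, q2→{q2, q8}, q3→∅, q4→{q3, q4, q7, q8}, q5→{q2, q3}, q7→{q4, q6, q7, q8}, q8→{q7}, q9→{q4}; union {q2, q3, q4, q5, q6, q7, q8}; ε-closure = {q2, q3, q4, q5, q6, q7, q8, q9}.

{q2, q3, q4, q5, q6, q7, q8, q9}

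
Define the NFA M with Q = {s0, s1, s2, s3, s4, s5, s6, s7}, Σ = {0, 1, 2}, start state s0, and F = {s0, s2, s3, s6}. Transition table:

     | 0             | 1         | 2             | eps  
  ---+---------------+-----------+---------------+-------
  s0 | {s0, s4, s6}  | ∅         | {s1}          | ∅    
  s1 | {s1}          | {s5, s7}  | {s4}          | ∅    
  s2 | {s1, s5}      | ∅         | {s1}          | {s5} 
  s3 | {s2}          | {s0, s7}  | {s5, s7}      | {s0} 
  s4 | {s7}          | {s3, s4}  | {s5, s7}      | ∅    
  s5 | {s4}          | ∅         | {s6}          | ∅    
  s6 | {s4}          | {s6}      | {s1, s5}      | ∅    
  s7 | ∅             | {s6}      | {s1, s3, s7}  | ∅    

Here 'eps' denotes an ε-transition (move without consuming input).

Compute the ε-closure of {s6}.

{s6}

Begin with {s6}.
No ε-moves leave this set, so the closure equals the set itself.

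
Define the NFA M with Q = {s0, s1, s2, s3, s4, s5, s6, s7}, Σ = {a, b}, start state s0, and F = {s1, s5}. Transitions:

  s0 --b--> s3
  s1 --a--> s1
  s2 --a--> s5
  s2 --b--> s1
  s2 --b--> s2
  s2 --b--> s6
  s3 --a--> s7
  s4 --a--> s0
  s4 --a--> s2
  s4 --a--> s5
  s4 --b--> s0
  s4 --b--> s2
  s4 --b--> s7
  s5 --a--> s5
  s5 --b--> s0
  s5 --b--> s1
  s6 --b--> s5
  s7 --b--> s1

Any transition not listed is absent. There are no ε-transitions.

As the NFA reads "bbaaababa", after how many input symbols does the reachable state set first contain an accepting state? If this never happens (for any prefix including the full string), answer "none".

Start in {s0}.
Read 'b': s0→{s3}; now {s3}.
Read 'b': s3→∅; now ∅.
The set is empty and remains empty for the remaining 7 symbols.
No reachable set along the way intersects F.

none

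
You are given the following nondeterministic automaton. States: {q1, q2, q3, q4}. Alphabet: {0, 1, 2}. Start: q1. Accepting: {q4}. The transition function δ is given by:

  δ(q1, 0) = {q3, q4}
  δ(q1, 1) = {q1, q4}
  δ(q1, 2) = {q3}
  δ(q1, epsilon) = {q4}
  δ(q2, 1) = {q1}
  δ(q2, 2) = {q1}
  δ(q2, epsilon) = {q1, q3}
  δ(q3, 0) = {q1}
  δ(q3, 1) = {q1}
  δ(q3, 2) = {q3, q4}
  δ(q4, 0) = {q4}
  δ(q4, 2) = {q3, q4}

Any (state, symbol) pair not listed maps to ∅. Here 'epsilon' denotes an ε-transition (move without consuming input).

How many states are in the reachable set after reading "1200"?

Start: ε-closure({q1}) = {q1, q4}.
Read '1': q1→{q1, q4}, q4→∅; now {q1, q4}.
Read '2': q1→{q3}, q4→{q3, q4}; now {q3, q4}.
Read '0': q3→{q1}, q4→{q4}; now {q1, q4}.
Read '0': q1→{q3, q4}, q4→{q4}; now {q3, q4}.
That set has 2 states.

2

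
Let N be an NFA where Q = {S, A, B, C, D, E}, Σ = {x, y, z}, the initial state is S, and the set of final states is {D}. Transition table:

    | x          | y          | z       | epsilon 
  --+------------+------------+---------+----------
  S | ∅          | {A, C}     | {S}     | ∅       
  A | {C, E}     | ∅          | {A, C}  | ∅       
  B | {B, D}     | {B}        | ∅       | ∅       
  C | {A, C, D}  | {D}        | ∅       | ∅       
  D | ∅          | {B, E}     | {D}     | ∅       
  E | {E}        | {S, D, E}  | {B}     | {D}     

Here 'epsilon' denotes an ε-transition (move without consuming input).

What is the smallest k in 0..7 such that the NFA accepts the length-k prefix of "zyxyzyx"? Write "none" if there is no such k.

Start in {S}.
Read 'z': S→{S}; now {S}.
Read 'y': S→{A, C}; now {A, C}.
Read 'x': A→{C, E}, C→{A, C, D}; now {A, C, D, E}.
None of the earlier sets intersect F, but {A, C, D, E} does.

3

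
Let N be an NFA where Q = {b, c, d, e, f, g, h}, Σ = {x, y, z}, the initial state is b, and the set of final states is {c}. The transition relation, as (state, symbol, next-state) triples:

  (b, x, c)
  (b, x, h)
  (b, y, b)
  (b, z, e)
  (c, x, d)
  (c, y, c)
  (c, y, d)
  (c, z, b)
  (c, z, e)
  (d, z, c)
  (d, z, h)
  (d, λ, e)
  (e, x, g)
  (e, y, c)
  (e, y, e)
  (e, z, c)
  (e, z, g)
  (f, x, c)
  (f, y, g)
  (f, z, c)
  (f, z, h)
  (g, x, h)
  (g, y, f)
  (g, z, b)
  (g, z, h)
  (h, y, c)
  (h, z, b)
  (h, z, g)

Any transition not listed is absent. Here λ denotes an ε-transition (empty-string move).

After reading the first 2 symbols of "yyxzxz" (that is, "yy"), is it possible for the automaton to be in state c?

No

Start in {b}.
Read 'y': b→{b}; now {b}.
Read 'y': b→{b}; now {b}.
State c is not in {b}.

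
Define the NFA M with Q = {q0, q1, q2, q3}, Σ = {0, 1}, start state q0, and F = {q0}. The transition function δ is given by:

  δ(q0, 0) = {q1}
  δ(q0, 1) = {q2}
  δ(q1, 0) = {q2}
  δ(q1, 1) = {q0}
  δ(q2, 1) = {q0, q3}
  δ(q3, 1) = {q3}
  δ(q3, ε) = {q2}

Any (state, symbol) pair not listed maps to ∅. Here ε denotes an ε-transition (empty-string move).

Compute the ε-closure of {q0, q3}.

Begin with {q0, q3}.
ε-move q3 → q2; add q2.

{q0, q2, q3}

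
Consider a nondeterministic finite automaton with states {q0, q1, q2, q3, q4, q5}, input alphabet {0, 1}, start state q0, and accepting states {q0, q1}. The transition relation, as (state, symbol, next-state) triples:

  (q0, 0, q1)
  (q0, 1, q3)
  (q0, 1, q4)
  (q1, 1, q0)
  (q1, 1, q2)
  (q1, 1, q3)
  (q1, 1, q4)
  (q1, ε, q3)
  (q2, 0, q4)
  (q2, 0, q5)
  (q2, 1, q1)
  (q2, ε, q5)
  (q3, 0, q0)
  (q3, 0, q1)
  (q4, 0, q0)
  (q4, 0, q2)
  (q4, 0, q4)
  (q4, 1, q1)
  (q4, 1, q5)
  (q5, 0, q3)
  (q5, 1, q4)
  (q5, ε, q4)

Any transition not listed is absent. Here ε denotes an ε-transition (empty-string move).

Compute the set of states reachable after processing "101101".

{q0, q1, q2, q3, q4, q5}

Start in {q0}.
Read '1': {q0} → {q3, q4}.
Read '0': {q3, q4} → {q0, q1, q2, q3, q4, q5}.
Read '1': {q0, q1, q2, q3, q4, q5} → {q0, q1, q2, q3, q4, q5}.
Read '1': {q0, q1, q2, q3, q4, q5} → {q0, q1, q2, q3, q4, q5}.
Read '0': {q0, q1, q2, q3, q4, q5} → {q0, q1, q2, q3, q4, q5}.
Read '1': {q0, q1, q2, q3, q4, q5} → {q0, q1, q2, q3, q4, q5}.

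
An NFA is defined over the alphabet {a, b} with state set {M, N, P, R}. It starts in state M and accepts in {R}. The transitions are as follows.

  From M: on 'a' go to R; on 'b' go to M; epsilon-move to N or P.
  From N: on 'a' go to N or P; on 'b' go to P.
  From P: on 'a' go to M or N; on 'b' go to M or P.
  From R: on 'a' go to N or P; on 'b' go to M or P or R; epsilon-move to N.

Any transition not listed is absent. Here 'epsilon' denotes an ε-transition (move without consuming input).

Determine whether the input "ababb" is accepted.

Yes

Start: ε-closure({M}) = {M, N, P}.
Read 'a': {M, N, P} → {M, N, P, R}.
Read 'b': {M, N, P, R} → {M, N, P, R}.
Read 'a': {M, N, P, R} → {M, N, P, R}.
Read 'b': {M, N, P, R} → {M, N, P, R}.
Read 'b': {M, N, P, R} → {M, N, P, R}.
The final set {M, N, P, R} contains the accepting state R.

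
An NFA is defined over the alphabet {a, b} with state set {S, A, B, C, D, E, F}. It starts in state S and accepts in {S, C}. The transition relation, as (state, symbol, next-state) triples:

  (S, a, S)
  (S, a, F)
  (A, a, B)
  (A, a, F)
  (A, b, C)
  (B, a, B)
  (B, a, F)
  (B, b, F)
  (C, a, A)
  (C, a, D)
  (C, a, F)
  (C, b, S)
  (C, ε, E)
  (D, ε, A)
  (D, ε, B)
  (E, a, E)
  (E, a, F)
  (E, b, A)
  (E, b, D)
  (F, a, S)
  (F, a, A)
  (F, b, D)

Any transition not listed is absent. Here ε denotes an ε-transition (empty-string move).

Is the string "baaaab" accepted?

No

Start in {S}.
Read 'b': S→∅; now ∅.
The set is empty and remains empty for the remaining 5 symbols.
The final set ∅ contains no accepting state.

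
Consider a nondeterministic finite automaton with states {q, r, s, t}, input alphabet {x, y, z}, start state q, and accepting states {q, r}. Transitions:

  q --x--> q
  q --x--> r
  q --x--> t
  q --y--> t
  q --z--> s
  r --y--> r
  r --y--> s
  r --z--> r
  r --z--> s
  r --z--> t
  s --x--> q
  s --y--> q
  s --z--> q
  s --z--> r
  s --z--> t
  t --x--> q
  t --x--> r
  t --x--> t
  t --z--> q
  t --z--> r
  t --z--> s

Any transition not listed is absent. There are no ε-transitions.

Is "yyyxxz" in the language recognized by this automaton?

No

Start in {q}.
Read 'y': {q} → {t}.
Read 'y': {t} → ∅.
The set is empty and remains empty for the remaining 4 symbols.
The final set ∅ contains no accepting state.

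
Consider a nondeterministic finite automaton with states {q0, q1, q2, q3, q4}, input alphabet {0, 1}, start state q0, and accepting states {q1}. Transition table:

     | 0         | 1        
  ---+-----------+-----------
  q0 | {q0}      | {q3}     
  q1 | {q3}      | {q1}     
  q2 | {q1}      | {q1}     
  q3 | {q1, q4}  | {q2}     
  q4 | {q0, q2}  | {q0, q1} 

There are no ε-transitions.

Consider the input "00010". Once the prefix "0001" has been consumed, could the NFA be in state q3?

Start in {q0}.
Read '0': q0→{q0}; now {q0}.
Read '0': q0→{q0}; now {q0}.
Read '0': q0→{q0}; now {q0}.
Read '1': q0→{q3}; now {q3}.
State q3 is in {q3}.

Yes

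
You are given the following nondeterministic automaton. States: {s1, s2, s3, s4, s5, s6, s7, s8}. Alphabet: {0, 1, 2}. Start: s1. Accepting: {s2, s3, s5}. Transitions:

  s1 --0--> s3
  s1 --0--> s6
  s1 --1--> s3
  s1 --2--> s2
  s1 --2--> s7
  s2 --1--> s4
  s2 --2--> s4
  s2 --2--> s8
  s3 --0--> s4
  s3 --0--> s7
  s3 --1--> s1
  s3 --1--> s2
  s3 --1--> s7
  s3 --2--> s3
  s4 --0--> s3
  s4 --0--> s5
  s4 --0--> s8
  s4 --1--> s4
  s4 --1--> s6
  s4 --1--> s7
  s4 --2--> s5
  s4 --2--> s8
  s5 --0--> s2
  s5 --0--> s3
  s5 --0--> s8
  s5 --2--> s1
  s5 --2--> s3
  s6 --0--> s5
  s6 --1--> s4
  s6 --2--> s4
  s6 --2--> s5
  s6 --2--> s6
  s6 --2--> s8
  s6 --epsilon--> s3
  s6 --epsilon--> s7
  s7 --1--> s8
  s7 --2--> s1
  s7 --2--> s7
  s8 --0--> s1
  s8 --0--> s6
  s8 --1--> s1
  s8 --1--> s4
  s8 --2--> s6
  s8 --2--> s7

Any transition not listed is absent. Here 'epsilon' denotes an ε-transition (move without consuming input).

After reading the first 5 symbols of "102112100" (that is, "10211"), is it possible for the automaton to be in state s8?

Start in {s1}.
Read '1': s1→{s3}; now {s3}.
Read '0': s3→{s4, s7}; now {s4, s7}.
Read '2': s4→{s5, s8}, s7→{s1, s7}; now {s1, s5, s7, s8}.
Read '1': s1→{s3}, s5→∅, s7→{s8}, s8→{s1, s4}; now {s1, s3, s4, s8}.
Read '1': s1→{s3}, s3→{s1, s2, s7}, s4→{s4, s6, s7}, s8→{s1, s4}; now {s1, s2, s3, s4, s6, s7}.
State s8 is not in {s1, s2, s3, s4, s6, s7}.

No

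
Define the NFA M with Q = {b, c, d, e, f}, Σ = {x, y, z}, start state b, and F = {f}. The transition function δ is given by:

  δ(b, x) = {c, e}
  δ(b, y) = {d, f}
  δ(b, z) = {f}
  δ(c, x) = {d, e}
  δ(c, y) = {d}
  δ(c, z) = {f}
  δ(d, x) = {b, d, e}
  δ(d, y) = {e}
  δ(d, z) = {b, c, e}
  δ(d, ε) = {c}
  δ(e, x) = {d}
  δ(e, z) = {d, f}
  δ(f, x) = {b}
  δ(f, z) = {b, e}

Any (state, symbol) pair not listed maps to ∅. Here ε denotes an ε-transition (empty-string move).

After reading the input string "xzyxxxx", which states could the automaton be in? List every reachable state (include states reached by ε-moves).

Start in {b}.
Read 'x': b→{c, e}; now {c, e}.
Read 'z': c→{f}, e→{d, f}; union {d, f}; ε-closure = {c, d, f}.
Read 'y': c→{d}, d→{e}, f→∅; union {d, e}; ε-closure = {c, d, e}.
Read 'x': c→{d, e}, d→{b, d, e}, e→{d}; union {b, d, e}; ε-closure = {b, c, d, e}.
Read 'x': b→{c, e}, c→{d, e}, d→{b, d, e}, e→{d}; now {b, c, d, e}.
Read 'x': b→{c, e}, c→{d, e}, d→{b, d, e}, e→{d}; now {b, c, d, e}.
Read 'x': b→{c, e}, c→{d, e}, d→{b, d, e}, e→{d}; now {b, c, d, e}.

{b, c, d, e}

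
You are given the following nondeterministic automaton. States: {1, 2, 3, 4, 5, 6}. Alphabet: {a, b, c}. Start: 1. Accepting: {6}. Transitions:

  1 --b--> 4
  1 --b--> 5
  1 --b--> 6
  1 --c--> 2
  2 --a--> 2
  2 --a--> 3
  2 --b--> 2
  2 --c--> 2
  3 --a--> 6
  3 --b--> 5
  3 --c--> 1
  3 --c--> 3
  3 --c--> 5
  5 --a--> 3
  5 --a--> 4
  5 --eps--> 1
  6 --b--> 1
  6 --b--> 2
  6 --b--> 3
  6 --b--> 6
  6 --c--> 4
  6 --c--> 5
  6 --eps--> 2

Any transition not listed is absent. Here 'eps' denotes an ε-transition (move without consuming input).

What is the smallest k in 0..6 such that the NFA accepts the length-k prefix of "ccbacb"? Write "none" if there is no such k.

Start in {1}.
Read 'c': {1} → {2}.
Read 'c': {2} → {2}.
Read 'b': {2} → {2}.
Read 'a': {2} → {2, 3}.
Read 'c': {2, 3} → {1, 2, 3, 5}.
Read 'b': {1, 2, 3, 5} → {1, 2, 4, 5, 6}.
None of the earlier sets intersect F, but {1, 2, 4, 5, 6} does.

6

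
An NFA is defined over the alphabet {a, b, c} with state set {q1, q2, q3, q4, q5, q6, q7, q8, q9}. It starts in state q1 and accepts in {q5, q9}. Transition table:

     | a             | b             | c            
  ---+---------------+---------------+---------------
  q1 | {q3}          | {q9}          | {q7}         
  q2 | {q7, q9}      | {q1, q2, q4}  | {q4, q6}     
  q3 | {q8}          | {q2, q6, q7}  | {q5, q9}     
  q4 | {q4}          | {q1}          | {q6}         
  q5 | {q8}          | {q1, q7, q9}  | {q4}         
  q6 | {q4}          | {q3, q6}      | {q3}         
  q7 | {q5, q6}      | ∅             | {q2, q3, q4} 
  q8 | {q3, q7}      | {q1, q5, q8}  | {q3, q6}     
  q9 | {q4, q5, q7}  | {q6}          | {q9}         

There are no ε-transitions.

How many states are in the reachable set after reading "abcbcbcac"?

5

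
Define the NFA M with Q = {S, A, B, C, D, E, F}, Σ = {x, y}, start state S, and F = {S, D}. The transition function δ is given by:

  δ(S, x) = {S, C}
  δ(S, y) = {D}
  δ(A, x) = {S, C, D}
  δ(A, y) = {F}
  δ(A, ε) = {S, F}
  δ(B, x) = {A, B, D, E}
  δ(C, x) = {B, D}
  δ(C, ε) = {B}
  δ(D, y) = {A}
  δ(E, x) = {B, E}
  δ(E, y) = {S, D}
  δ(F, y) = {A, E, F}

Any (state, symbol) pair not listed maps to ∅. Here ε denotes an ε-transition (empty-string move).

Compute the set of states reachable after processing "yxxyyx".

∅

Start in {S}.
Read 'y': S→{D}; now {D}.
Read 'x': D→∅; now ∅.
The set is empty and remains empty for the remaining 4 symbols.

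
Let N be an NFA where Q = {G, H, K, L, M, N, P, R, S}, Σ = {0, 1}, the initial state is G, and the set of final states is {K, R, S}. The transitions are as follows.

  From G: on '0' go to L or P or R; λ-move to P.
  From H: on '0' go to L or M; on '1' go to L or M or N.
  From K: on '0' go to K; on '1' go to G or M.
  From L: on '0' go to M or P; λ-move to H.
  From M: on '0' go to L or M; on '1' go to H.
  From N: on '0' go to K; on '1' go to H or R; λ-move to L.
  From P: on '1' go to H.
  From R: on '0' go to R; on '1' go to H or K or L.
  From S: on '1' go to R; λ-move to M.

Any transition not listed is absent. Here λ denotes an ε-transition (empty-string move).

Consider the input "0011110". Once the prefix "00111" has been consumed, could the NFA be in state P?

No

Start: ε-closure({G}) = {G, P}.
Read '0': G→{L, P, R}, P→∅; union {L, P, R}; ε-closure = {H, L, P, R}.
Read '0': H→{L, M}, L→{M, P}, P→∅, R→{R}; union {L, M, P, R}; ε-closure = {H, L, M, P, R}.
Read '1': H→{L, M, N}, L→∅, M→{H}, P→{H}, R→{H, K, L}; now {H, K, L, M, N}.
Read '1': H→{L, M, N}, K→{G, M}, L→∅, M→{H}, N→{H, R}; union {G, H, L, M, N, R}; ε-closure = {G, H, L, M, N, P, R}.
Read '1': G→∅, H→{L, M, N}, L→∅, M→{H}, N→{H, R}, P→{H}, R→{H, K, L}; now {H, K, L, M, N, R}.
State P is not in {H, K, L, M, N, R}.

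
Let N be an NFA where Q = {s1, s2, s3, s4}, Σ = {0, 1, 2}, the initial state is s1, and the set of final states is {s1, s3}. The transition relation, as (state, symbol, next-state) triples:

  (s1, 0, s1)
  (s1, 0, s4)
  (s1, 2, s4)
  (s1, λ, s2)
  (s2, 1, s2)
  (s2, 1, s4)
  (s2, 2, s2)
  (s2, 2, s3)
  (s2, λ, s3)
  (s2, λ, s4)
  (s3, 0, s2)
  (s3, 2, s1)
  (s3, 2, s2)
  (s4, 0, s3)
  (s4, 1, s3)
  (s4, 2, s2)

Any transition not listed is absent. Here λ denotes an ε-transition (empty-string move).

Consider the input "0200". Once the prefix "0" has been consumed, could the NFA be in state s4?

Start: ε-closure({s1}) = {s1, s2, s3, s4}.
Read '0': s1→{s1, s4}, s2→∅, s3→{s2}, s4→{s3}; now {s1, s2, s3, s4}.
State s4 is in {s1, s2, s3, s4}.

Yes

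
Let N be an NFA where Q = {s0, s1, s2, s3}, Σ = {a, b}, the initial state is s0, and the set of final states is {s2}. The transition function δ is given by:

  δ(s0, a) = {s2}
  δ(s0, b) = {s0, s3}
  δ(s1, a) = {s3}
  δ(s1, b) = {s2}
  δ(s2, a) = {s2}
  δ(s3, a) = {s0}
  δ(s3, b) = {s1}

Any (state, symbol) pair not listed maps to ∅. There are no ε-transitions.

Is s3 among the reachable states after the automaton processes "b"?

Start in {s0}.
Read 'b': {s0} → {s0, s3}.
State s3 is in {s0, s3}.

Yes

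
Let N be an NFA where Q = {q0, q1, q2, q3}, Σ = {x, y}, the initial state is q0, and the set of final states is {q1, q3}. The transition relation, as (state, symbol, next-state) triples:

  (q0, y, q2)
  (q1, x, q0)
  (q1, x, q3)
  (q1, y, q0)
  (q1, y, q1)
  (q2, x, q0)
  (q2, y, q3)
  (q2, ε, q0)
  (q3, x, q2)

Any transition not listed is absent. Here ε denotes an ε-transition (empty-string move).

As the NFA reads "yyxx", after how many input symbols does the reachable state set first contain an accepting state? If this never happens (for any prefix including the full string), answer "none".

2

Start in {q0}.
Read 'y': q0→{q2}; union {q2}; ε-closure = {q0, q2}.
Read 'y': q0→{q2}, q2→{q3}; union {q2, q3}; ε-closure = {q0, q2, q3}.
None of the earlier sets intersect F, but {q0, q2, q3} does.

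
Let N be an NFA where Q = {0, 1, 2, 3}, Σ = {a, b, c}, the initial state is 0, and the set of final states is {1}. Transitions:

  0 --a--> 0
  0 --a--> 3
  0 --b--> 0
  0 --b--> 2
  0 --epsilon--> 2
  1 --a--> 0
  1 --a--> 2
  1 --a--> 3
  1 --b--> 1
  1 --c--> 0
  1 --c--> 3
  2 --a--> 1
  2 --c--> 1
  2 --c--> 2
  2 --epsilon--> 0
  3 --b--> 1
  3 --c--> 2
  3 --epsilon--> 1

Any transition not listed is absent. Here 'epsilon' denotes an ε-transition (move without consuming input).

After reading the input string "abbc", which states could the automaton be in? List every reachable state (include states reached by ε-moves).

Start: ε-closure({0}) = {0, 2}.
Read 'a': {0, 2} → {0, 1, 2, 3}.
Read 'b': {0, 1, 2, 3} → {0, 1, 2}.
Read 'b': {0, 1, 2} → {0, 1, 2}.
Read 'c': {0, 1, 2} → {0, 1, 2, 3}.

{0, 1, 2, 3}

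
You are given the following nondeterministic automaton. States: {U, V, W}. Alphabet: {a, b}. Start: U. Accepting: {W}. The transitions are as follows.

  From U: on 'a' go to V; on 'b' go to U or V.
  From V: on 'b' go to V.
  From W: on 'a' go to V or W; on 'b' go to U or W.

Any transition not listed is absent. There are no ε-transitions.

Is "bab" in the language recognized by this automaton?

Start in {U}.
Read 'b': U→{U, V}; now {U, V}.
Read 'a': U→{V}, V→∅; now {V}.
Read 'b': V→{V}; now {V}.
The final set {V} contains no accepting state.

No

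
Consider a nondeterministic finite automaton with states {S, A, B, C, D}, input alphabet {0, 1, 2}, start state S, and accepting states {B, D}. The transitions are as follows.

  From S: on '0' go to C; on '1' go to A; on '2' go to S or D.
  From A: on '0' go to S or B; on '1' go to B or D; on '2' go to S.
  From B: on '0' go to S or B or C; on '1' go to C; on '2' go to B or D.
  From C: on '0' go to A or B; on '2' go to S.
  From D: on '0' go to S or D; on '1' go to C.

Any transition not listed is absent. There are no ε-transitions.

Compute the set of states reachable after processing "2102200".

Start in {S}.
Read '2': {S} → {S, D}.
Read '1': {S, D} → {A, C}.
Read '0': {A, C} → {S, A, B}.
Read '2': {S, A, B} → {S, B, D}.
Read '2': {S, B, D} → {S, B, D}.
Read '0': {S, B, D} → {S, B, C, D}.
Read '0': {S, B, C, D} → {S, A, B, C, D}.

{S, A, B, C, D}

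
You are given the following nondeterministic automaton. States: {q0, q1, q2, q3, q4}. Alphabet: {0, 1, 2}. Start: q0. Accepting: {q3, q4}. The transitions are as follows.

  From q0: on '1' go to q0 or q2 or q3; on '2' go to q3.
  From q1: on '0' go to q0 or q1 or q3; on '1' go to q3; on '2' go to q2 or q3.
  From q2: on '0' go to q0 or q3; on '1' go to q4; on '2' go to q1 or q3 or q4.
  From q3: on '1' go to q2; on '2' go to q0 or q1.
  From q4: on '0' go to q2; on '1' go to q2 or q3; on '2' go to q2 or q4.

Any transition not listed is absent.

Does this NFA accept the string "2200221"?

Start in {q0}.
Read '2': {q0} → {q3}.
Read '2': {q3} → {q0, q1}.
Read '0': {q0, q1} → {q0, q1, q3}.
Read '0': {q0, q1, q3} → {q0, q1, q3}.
Read '2': {q0, q1, q3} → {q0, q1, q2, q3}.
Read '2': {q0, q1, q2, q3} → {q0, q1, q2, q3, q4}.
Read '1': {q0, q1, q2, q3, q4} → {q0, q2, q3, q4}.
The final set {q0, q2, q3, q4} contains the accepting states q3, q4.

Yes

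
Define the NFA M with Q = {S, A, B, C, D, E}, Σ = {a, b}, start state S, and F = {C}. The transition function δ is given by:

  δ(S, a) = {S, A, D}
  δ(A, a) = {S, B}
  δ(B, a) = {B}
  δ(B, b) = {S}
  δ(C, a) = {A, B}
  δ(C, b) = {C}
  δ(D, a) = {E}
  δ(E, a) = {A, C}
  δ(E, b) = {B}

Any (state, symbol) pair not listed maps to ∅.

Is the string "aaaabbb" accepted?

Start in {S}.
Read 'a': S→{S, A, D}; now {S, A, D}.
Read 'a': S→{S, A, D}, A→{S, B}, D→{E}; now {S, A, B, D, E}.
Read 'a': S→{S, A, D}, A→{S, B}, B→{B}, D→{E}, E→{A, C}; now {S, A, B, C, D, E}.
Read 'a': S→{S, A, D}, A→{S, B}, B→{B}, C→{A, B}, D→{E}, E→{A, C}; now {S, A, B, C, D, E}.
Read 'b': S→∅, A→∅, B→{S}, C→{C}, D→∅, E→{B}; now {S, B, C}.
Read 'b': S→∅, B→{S}, C→{C}; now {S, C}.
Read 'b': S→∅, C→{C}; now {C}.
The final set {C} contains the accepting state C.

Yes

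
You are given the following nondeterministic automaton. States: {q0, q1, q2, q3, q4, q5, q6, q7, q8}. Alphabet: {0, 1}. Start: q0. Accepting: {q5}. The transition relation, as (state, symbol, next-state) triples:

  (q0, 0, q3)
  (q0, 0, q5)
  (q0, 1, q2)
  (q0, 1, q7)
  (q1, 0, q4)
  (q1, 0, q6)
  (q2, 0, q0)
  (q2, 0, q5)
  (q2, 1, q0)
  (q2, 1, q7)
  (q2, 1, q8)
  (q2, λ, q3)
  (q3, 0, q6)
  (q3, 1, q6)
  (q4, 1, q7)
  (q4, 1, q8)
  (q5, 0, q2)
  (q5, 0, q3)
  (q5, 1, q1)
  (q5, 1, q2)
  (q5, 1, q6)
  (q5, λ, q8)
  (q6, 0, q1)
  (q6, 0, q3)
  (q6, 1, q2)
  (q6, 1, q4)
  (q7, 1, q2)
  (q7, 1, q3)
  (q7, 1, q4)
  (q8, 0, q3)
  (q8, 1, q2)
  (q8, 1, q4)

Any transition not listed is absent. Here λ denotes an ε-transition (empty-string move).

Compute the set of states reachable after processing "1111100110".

{q0, q1, q3, q5, q6, q8}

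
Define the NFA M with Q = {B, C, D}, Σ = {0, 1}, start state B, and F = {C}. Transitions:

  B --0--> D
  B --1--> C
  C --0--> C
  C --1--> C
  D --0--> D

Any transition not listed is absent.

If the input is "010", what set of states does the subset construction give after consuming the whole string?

∅

Start in {B}.
Read '0': B→{D}; now {D}.
Read '1': D→∅; now ∅.
The set is empty and remains empty for the remaining 1 symbol.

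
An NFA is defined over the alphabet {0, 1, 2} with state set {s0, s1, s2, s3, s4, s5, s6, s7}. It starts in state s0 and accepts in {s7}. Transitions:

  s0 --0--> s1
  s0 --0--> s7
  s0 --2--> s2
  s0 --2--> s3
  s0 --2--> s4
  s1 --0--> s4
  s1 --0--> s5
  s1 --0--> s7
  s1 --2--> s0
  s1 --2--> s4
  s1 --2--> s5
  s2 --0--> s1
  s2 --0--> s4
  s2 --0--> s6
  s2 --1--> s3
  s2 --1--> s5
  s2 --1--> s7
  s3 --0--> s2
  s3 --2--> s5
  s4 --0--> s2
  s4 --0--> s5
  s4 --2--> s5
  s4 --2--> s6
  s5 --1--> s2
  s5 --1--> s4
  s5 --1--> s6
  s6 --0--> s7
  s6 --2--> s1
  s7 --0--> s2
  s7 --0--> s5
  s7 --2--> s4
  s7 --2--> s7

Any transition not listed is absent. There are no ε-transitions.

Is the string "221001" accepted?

Start in {s0}.
Read '2': s0→{s2, s3, s4}; now {s2, s3, s4}.
Read '2': s2→∅, s3→{s5}, s4→{s5, s6}; now {s5, s6}.
Read '1': s5→{s2, s4, s6}, s6→∅; now {s2, s4, s6}.
Read '0': s2→{s1, s4, s6}, s4→{s2, s5}, s6→{s7}; now {s1, s2, s4, s5, s6, s7}.
Read '0': s1→{s4, s5, s7}, s2→{s1, s4, s6}, s4→{s2, s5}, s5→∅, s6→{s7}, s7→{s2, s5}; now {s1, s2, s4, s5, s6, s7}.
Read '1': s1→∅, s2→{s3, s5, s7}, s4→∅, s5→{s2, s4, s6}, s6→∅, s7→∅; now {s2, s3, s4, s5, s6, s7}.
The final set {s2, s3, s4, s5, s6, s7} contains the accepting state s7.

Yes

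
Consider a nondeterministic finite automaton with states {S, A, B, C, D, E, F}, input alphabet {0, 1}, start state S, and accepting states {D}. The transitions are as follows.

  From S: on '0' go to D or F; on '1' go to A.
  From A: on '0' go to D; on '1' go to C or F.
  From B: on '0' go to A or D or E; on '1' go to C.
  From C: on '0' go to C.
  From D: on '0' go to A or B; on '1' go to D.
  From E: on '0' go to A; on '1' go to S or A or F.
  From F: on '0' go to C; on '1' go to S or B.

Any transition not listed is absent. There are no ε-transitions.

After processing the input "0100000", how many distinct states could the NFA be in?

Start in {S}.
Read '0': S→{D, F}; now {D, F}.
Read '1': D→{D}, F→{S, B}; now {S, B, D}.
Read '0': S→{D, F}, B→{A, D, E}, D→{A, B}; now {A, B, D, E, F}.
Read '0': A→{D}, B→{A, D, E}, D→{A, B}, E→{A}, F→{C}; now {A, B, C, D, E}.
Read '0': A→{D}, B→{A, D, E}, C→{C}, D→{A, B}, E→{A}; now {A, B, C, D, E}.
Read '0': A→{D}, B→{A, D, E}, C→{C}, D→{A, B}, E→{A}; now {A, B, C, D, E}.
Read '0': A→{D}, B→{A, D, E}, C→{C}, D→{A, B}, E→{A}; now {A, B, C, D, E}.
That set has 5 states.

5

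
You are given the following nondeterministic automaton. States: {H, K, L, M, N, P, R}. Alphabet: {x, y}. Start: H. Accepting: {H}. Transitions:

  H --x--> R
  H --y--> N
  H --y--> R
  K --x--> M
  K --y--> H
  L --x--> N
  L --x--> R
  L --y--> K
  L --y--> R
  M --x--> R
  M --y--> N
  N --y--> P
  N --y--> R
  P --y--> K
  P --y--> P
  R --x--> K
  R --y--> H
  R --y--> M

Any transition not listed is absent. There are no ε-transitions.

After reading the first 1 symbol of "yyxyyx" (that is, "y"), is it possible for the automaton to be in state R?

Start in {H}.
Read 'y': H→{N, R}; now {N, R}.
State R is in {N, R}.

Yes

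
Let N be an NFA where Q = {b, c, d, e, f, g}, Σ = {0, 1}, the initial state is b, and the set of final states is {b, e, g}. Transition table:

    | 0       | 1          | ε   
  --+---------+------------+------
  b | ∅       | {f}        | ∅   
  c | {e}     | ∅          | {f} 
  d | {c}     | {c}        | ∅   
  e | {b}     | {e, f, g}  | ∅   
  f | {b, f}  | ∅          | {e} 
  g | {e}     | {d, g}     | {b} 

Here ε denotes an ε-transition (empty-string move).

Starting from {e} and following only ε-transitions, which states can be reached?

{e}

Begin with {e}.
No ε-moves leave this set, so the closure equals the set itself.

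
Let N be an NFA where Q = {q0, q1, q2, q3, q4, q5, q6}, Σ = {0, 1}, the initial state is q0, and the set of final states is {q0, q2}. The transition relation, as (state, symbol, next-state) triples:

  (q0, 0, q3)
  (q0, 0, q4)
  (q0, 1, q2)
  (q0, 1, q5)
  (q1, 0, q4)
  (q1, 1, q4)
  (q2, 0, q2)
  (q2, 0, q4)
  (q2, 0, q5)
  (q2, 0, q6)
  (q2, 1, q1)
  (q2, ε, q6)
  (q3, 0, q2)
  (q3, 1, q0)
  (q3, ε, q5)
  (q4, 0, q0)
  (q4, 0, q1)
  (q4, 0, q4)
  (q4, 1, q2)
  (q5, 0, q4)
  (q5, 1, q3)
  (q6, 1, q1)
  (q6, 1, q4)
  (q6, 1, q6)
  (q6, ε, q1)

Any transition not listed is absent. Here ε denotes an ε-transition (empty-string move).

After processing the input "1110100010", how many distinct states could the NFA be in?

Start in {q0}.
Read '1': q0→{q2, q5}; union {q2, q5}; ε-closure = {q1, q2, q5, q6}.
Read '1': q1→{q4}, q2→{q1}, q5→{q3}, q6→{q1, q4, q6}; union {q1, q3, q4, q6}; ε-closure = {q1, q3, q4, q5, q6}.
Read '1': q1→{q4}, q3→{q0}, q4→{q2}, q5→{q3}, q6→{q1, q4, q6}; union {q0, q1, q2, q3, q4, q6}; ε-closure = {q0, q1, q2, q3, q4, q5, q6}.
Read '0': q0→{q3, q4}, q1→{q4}, q2→{q2, q4, q5, q6}, q3→{q2}, q4→{q0, q1, q4}, q5→{q4}, q6→∅; now {q0, q1, q2, q3, q4, q5, q6}.
Read '1': q0→{q2, q5}, q1→{q4}, q2→{q1}, q3→{q0}, q4→{q2}, q5→{q3}, q6→{q1, q4, q6}; now {q0, q1, q2, q3, q4, q5, q6}.
Read '0': q0→{q3, q4}, q1→{q4}, q2→{q2, q4, q5, q6}, q3→{q2}, q4→{q0, q1, q4}, q5→{q4}, q6→∅; now {q0, q1, q2, q3, q4, q5, q6}.
Read '0': q0→{q3, q4}, q1→{q4}, q2→{q2, q4, q5, q6}, q3→{q2}, q4→{q0, q1, q4}, q5→{q4}, q6→∅; now {q0, q1, q2, q3, q4, q5, q6}.
Read '0': q0→{q3, q4}, q1→{q4}, q2→{q2, q4, q5, q6}, q3→{q2}, q4→{q0, q1, q4}, q5→{q4}, q6→∅; now {q0, q1, q2, q3, q4, q5, q6}.
Read '1': q0→{q2, q5}, q1→{q4}, q2→{q1}, q3→{q0}, q4→{q2}, q5→{q3}, q6→{q1, q4, q6}; now {q0, q1, q2, q3, q4, q5, q6}.
Read '0': q0→{q3, q4}, q1→{q4}, q2→{q2, q4, q5, q6}, q3→{q2}, q4→{q0, q1, q4}, q5→{q4}, q6→∅; now {q0, q1, q2, q3, q4, q5, q6}.
That set has 7 states.

7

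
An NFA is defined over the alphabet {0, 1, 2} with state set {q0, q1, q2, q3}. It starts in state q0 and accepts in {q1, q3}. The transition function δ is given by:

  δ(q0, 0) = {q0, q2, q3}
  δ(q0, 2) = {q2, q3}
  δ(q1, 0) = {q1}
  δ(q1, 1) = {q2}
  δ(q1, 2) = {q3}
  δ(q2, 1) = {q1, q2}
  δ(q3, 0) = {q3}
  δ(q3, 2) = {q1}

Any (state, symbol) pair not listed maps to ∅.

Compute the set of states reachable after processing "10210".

Start in {q0}.
Read '1': q0→∅; now ∅.
The set is empty and remains empty for the remaining 4 symbols.

∅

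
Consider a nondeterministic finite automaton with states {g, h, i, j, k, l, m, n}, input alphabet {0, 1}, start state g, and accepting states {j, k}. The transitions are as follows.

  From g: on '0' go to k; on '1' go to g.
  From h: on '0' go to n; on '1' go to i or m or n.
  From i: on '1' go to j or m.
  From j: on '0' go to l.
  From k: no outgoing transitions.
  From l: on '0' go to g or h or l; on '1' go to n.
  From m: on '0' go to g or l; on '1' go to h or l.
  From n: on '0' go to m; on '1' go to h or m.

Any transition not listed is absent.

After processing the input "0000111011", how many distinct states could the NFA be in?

0

Start in {g}.
Read '0': g→{k}; now {k}.
Read '0': k→∅; now ∅.
The set is empty and remains empty for the remaining 8 symbols.
That set has 0 states.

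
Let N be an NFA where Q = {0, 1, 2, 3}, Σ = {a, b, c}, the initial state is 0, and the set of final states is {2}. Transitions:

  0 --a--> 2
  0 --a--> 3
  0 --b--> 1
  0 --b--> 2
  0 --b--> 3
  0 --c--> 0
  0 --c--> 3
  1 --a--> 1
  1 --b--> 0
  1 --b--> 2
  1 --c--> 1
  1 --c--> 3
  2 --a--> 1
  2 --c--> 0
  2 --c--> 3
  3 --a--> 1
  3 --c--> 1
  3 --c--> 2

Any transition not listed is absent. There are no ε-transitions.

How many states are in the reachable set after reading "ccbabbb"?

Start in {0}.
Read 'c': {0} → {0, 3}.
Read 'c': {0, 3} → {0, 1, 2, 3}.
Read 'b': {0, 1, 2, 3} → {0, 1, 2, 3}.
Read 'a': {0, 1, 2, 3} → {1, 2, 3}.
Read 'b': {1, 2, 3} → {0, 2}.
Read 'b': {0, 2} → {1, 2, 3}.
Read 'b': {1, 2, 3} → {0, 2}.
That set has 2 states.

2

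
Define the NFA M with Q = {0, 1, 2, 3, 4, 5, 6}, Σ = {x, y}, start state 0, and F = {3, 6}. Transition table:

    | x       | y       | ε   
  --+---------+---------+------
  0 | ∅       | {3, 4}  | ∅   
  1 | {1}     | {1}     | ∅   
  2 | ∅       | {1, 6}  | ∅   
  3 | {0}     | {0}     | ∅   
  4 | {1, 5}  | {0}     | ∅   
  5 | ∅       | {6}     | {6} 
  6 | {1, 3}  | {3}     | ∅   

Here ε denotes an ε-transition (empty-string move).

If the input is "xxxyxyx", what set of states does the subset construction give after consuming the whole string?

∅

Start in {0}.
Read 'x': {0} → ∅.
The set is empty and remains empty for the remaining 6 symbols.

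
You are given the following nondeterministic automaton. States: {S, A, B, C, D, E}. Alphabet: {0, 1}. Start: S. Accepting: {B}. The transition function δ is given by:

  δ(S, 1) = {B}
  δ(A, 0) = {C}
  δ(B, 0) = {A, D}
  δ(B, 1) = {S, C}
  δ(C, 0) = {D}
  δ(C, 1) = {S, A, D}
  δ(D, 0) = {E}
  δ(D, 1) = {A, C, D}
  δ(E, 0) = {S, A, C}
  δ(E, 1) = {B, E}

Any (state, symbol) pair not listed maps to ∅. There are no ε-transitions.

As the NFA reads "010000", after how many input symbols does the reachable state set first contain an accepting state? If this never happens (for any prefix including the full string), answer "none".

none

Start in {S}.
Read '0': {S} → ∅.
The set is empty and remains empty for the remaining 5 symbols.
No reachable set along the way intersects F.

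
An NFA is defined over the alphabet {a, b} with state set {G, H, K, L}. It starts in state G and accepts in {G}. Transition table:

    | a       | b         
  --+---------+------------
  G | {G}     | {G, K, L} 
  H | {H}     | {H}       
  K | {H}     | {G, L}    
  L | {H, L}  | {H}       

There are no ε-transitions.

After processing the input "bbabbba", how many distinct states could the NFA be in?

3

Start in {G}.
Read 'b': {G} → {G, K, L}.
Read 'b': {G, K, L} → {G, H, K, L}.
Read 'a': {G, H, K, L} → {G, H, L}.
Read 'b': {G, H, L} → {G, H, K, L}.
Read 'b': {G, H, K, L} → {G, H, K, L}.
Read 'b': {G, H, K, L} → {G, H, K, L}.
Read 'a': {G, H, K, L} → {G, H, L}.
That set has 3 states.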